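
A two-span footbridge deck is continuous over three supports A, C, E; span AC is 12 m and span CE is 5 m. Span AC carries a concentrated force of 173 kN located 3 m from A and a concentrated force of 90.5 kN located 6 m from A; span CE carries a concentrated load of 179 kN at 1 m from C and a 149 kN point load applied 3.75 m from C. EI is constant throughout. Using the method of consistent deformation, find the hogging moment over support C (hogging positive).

M_C = 379 kN·m

Insert a hinge at C; M_C is the redundant, and each span becomes simply supported.
End slopes at the hinge C, treating each span as simply supported:
  span AC: point load 173 at a = 3: Pab(L + a)/(6LEI) = 973.1/EI
  span AC: point load 90.5 at a = 6: Pab(L + a)/(6LEI) = 814.5/EI
  span CE: point load 179 at a = 1: Pab(L + b)/(6LEI) = 214.8/EI
  span CE: point load 149 at a = 3.75: Pab(L + b)/(6LEI) = 145.5/EI
  relative rotation θ_0 = (1788 + 360.3)/EI = 2148/EI
A unit hogging moment at C produces rotation L₁/(3EI) + L₂/(3EI) = 5.667/EI.
Slope continuity at C: θ_0 = M_C·5.667/EI, so M_C = 2148/5.667 = 379 kN·m (hogging).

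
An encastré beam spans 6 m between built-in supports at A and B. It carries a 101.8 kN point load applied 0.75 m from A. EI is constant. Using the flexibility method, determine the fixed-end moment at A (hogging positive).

Take the two fixed-end moments M_A, M_B as redundants; the released structure is the simple span AB.
End rotations of the released simple span under the applied load (×1/EI):
  at A: point load 101.8 at a = 0.75: Pab(L + b)/(6LEI) = 125.3/EI
  at B: point load 101.8 at a = 0.75: Pab(L + a)/(6LEI) = 75.16/EI
  θ_A0 = 125.3/EI,  θ_B0 = 75.16/EI
Flexibility coefficients: a unit moment at one end gives L/(3EI) there and L/(6EI) at the far end, so f₁₁ = f₂₂ = 2/EI and f₁₂ = f₂₁ = 1/EI.
Compatibility — zero rotation at each built-in end:
  2 M_A + 1 M_B = 125.3
  1 M_A + 2 M_B = 75.16
Solving the pair gives M_A = 58.46 kN·m and M_B = 8.351 kN·m (hogging).

M_A = 58.46 kN·m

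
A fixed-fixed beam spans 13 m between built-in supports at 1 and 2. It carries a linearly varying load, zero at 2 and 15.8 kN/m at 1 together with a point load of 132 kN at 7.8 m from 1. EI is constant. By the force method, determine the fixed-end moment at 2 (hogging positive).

Release both end moments; the primary structure is a simply-supported span 12 with redundants M_1 and M_2.
End rotations of the released simple span under the applied load (×1/EI):
  at 1: triangular load, peak 15.8: w₀L³/(45EI) = 771.4/EI
  at 2: triangular load, peak 15.8: 7w₀L³/(360EI) = 675/EI
  at 1: point load 132 at a = 7.8: Pab(L + b)/(6LEI) = 1249/EI
  at 2: point load 132 at a = 7.8: Pab(L + a)/(6LEI) = 1428/EI
  θ_10 = 2021/EI,  θ_20 = 2103/EI
Flexibility coefficients: a unit moment at one end gives L/(3EI) there and L/(6EI) at the far end, so f₁₁ = f₂₂ = 4.333/EI and f₁₂ = f₂₁ = 2.167/EI.
Compatibility — zero rotation at each built-in end:
  4.333 M_1 + 2.167 M_2 = 2021
  2.167 M_1 + 4.333 M_2 = 2103
Solving the pair gives M_1 = 298.2 kN·m and M_2 = 336.1 kN·m (hogging).

M_2 = 336.1 kN·m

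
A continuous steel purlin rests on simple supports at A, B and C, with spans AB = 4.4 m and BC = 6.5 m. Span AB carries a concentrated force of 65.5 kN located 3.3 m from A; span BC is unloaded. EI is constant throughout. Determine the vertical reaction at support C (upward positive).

R_C = -2.936 kN

Take M_B as the redundant. Released structure: two simple spans AB and BC with a hinge at B.
End slopes at the hinge B, treating each span as simply supported:
  span AB: point load 65.5 at a = 3.3: Pab(L + a)/(6LEI) = 69.35/EI
  relative rotation θ_0 = (69.35 + 0)/EI = 69.35/EI
A unit hogging moment at B produces rotation L₁/(3EI) + L₂/(3EI) = 3.633/EI.
Slope continuity at B: θ_0 = M_B·3.633/EI, so M_B = 69.35/3.633 = 19.09 kN·m (hogging).
Span BC, ΣM about C: R_B^{BC}·6.5 = 0 + 19.09, so R_B^{BC} = 2.936 kN and R_C = 0 − 2.936 = -2.936 kN.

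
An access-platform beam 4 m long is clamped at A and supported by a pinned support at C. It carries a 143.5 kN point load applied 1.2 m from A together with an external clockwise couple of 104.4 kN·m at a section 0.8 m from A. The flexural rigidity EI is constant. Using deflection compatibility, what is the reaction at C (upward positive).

R_C = 31.53 kN

Take the reaction at C as the redundant and release it; the primary structure is a cantilever fixed at A.
Downward deflection at the released point C due to the loads:
  point load 143.5 at a = 1.2: Pa²(3L − a)/(6EI) = 372/EI
  clockwise couple 104.4 at a = 0.8: M₀a(2L − a)/(2EI) = 300.7/EI
  δ_0 = 672.6/EI
Flexibility coefficient — unit upward force at C: δ_{CC} = L³/(3EI) = 21.33/EI.
Compatibility at C: δ_0 − R_C·δ_{CC} = 0, so R_C = 672.6/21.33 = 31.53 kN.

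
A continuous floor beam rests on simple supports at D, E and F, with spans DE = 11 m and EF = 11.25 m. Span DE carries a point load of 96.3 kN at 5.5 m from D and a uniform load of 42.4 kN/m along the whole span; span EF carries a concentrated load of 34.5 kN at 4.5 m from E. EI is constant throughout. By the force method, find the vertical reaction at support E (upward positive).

Release continuity at E by inserting a hinge; the redundant is the internal moment M_E. The primary structure is two simply-supported spans DE and EF.
Rotations at E on the released spans (each span's end-slope, ×1/EI):
  span DE: point load 96.3 at a = 5.5: Pab(L + a)/(6LEI) = 728.3/EI
  span DE: UDL 42.4: wL³/(24EI) = 2351/EI
  span EF: point load 34.5 at a = 4.5: Pab(L + b)/(6LEI) = 279.4/EI
  relative rotation θ_0 = (3080 + 279.4)/EI = 3359/EI
A unit hogging moment at E produces rotation L₁/(3EI) + L₂/(3EI) = 7.417/EI.
Compatibility: M_E·(L₁+L₂)/(3EI) = θ_0, giving M_E = 452.9 kN·m (hogging).
Span DE, ΣM about D with M_E applied at E: R_E^{DE}·11 = 3095 + 452.9, so R_E^{DE} = 322.5 kN and R_D = 562.7 − 322.5 = 240.2 kN.
Span EF, ΣM about F: R_E^{EF}·11.25 = 232.9 + 452.9, so R_E^{EF} = 60.96 kN and R_F = 34.5 − 60.96 = -26.46 kN.
R_E = 322.5 + 60.96 = 383.5 kN.

R_E = 383.5 kN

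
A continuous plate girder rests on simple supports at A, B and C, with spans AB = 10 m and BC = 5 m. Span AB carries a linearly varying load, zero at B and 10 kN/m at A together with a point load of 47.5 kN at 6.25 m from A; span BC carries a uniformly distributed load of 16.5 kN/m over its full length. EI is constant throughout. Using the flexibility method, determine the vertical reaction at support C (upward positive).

R_C = 17.97 kN

Release continuity at B by inserting a hinge; the redundant is the internal moment M_B. The primary structure is two simply-supported spans AB and BC.
Rotations at B on the released spans (each span's end-slope, ×1/EI):
  span AB: triangular load, peak 10: 7w₀L³/(360EI) = 194.4/EI
  span AB: point load 47.5 at a = 6.25: Pab(L + a)/(6LEI) = 301.5/EI
  span BC: UDL 16.5: wL³/(24EI) = 85.94/EI
  relative rotation θ_0 = (496 + 85.94)/EI = 581.9/EI
A unit hogging moment at B produces rotation L₁/(3EI) + L₂/(3EI) = 5/EI.
Slope continuity at B: θ_0 = M_B·5/EI, so M_B = 581.9/5 = 116.4 kN·m (hogging).
Span BC, ΣM about C: R_B^{BC}·5 = 206.2 + 116.4, so R_B^{BC} = 64.53 kN and R_C = 82.5 − 64.53 = 17.97 kN.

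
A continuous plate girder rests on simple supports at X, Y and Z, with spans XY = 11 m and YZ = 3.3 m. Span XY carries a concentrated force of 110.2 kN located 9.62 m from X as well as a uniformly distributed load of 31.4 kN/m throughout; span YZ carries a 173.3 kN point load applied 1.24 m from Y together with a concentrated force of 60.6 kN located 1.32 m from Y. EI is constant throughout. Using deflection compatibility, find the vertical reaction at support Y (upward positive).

R_Y = 608.7 kN

Release continuity at Y by inserting a hinge; the redundant is the internal moment M_Y. The primary structure is two simply-supported spans XY and YZ.
Discontinuity in slope at Y on the released structure — sum the simple-span end rotations:
  span XY: point load 110.2 at a = 9.62: Pab(L + a)/(6LEI) = 457.1/EI
  span XY: UDL 31.4: wL³/(24EI) = 1741/EI
  span YZ: point load 173.3 at a = 1.24: Pab(L + b)/(6LEI) = 119.8/EI
  span YZ: point load 60.6 at a = 1.32: Pab(L + b)/(6LEI) = 42.24/EI
  relative rotation θ_0 = (2198 + 162.1)/EI = 2361/EI
A unit hogging moment at Y produces rotation L₁/(3EI) + L₂/(3EI) = 4.767/EI.
Slope continuity at Y: θ_0 = M_Y·4.767/EI, so M_Y = 2361/4.767 = 495.2 kN·m (hogging).
Span XY, ΣM about X with M_Y applied at Y: R_Y^{XY}·11 = 2960 + 495.2, so R_Y^{XY} = 314.1 kN and R_X = 455.6 − 314.1 = 141.5 kN.
Span YZ, ΣM about Z: R_Y^{YZ}·3.3 = 477 + 495.2, so R_Y^{YZ} = 294.6 kN and R_Z = 233.9 − 294.6 = -60.71 kN.
R_Y = 314.1 + 294.6 = 608.7 kN.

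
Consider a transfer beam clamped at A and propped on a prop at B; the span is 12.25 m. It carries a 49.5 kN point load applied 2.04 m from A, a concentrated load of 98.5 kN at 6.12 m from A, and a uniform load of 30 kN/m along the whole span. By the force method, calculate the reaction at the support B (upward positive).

Choose R_B as the redundant. The primary structure is the cantilever fixed at A.
Free-end deflection of the primary structure under the applied loading (downward +):
  point load 49.5 at a = 2.04: Pa²(3L − a)/(6EI) = 1192/EI
  point load 98.5 at a = 6.12: Pa²(3L − a)/(6EI) = 18834/EI
  UDL 30: wL⁴/(8EI) = 84445/EI
  δ_0 = 104471/EI
Flexibility coefficient — unit upward force at B: δ_{BB} = L³/(3EI) = 612.8/EI.
Compatibility at B: δ_0 − R_B·δ_{BB} = 0, so R_B = 104471/612.8 = 170.5 kN.

R_B = 170.5 kN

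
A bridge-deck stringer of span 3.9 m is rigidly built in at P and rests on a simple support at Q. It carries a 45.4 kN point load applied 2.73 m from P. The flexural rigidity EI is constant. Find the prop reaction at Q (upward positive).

R_Q = 25.58 kN

Remove the prop at Q; the released (primary) structure is a cantilever built in at P.
Downward deflection at the released point Q due to the loads:
  point load 45.4 at a = 2.73: Pa²(3L − a)/(6EI) = 505.9/EI
Flexibility coefficient — unit upward force at Q: δ_{QQ} = L³/(3EI) = 19.77/EI.
The prop prevents deflection at Q: R_Q = δ_0/δ_{QQ} = 505.9/19.77 = 25.58 kN.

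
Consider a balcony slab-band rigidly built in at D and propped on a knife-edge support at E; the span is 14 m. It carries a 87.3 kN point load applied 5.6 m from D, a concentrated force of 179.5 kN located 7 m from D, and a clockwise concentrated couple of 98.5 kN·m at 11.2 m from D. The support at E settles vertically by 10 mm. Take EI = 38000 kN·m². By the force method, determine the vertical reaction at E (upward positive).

Take the reaction at E as the redundant and release it; the primary structure is a cantilever fixed at D.
Free-end deflection of the primary structure under the applied loading (downward +):
  point load 87.3 at a = 5.6: Pa²(3L − a)/(6EI) = 16609/EI
  point load 179.5 at a = 7: Pa²(3L − a)/(6EI) = 51307/EI
  clockwise couple 98.5 at a = 11.2: M₀a(2L − a)/(2EI) = 9267/EI
  δ_0 = 77183/EI
Flexibility coefficient — unit upward force at E: δ_{EE} = L³/(3EI) = 914.7/EI.
With EI = 38000 kN·m²: δ_0 = 2.0311 m and δ_{EE} = 0.02407 m/kN.
Compatibility — the beam at E must follow the support down by 0.01 m: δ_0 − R_E·δ_{EE} = 0.01, so R_E = (2.0311 − 0.01)/0.02407 = 83.97 kN.

R_E = 83.97 kN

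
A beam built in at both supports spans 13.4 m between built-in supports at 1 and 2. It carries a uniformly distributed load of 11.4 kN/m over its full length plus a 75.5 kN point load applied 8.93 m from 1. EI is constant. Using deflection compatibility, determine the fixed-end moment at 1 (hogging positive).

Release both end moments; the primary structure is a simply-supported span 12 with redundants M_1 and M_2.
Simple-span end rotations at 1 and 2 under the given loads:
  at 1: UDL 11.4: wL³/(24EI) = 1143/EI
  at 2: UDL 11.4: wL³/(24EI) = 1143/EI
  at 1: point load 75.5 at a = 8.93: Pab(L + b)/(6LEI) = 669.8/EI
  at 2: point load 75.5 at a = 8.93: Pab(L + a)/(6LEI) = 837/EI
  θ_10 = 1813/EI,  θ_20 = 1980/EI
Flexibility coefficients: a unit moment at one end gives L/(3EI) there and L/(6EI) at the far end, so f₁₁ = f₂₂ = 4.467/EI and f₁₂ = f₂₁ = 2.233/EI.
Compatibility — zero rotation at each built-in end:
  4.467 M_1 + 2.233 M_2 = 1813
  2.233 M_1 + 4.467 M_2 = 1980
Solving the pair gives M_1 = 245.6 kN·m and M_2 = 320.5 kN·m (hogging).

M_1 = 245.6 kN·m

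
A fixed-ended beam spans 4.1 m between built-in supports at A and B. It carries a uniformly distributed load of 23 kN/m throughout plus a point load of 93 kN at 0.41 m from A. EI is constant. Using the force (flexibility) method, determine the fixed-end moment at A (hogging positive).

M_A = 63.1 kN·m

Release both end moments; the primary structure is a simply-supported span AB with redundants M_A and M_B.
Simple-span end rotations at A and B under the given loads:
  at A: UDL 23: wL³/(24EI) = 66.05/EI
  at B: UDL 23: wL³/(24EI) = 66.05/EI
  at A: point load 93 at a = 0.41: Pab(L + b)/(6LEI) = 44.55/EI
  at B: point load 93 at a = 0.41: Pab(L + a)/(6LEI) = 25.79/EI
  θ_A0 = 110.6/EI,  θ_B0 = 91.84/EI
Flexibility coefficients: a unit moment at one end gives L/(3EI) there and L/(6EI) at the far end, so f₁₁ = f₂₂ = 1.367/EI and f₁₂ = f₂₁ = 0.6833/EI.
Compatibility — zero rotation at each built-in end:
  1.367 M_A + 0.6833 M_B = 110.6
  0.6833 M_A + 1.367 M_B = 91.84
Solving the pair gives M_A = 63.1 kN·m and M_B = 35.65 kN·m (hogging).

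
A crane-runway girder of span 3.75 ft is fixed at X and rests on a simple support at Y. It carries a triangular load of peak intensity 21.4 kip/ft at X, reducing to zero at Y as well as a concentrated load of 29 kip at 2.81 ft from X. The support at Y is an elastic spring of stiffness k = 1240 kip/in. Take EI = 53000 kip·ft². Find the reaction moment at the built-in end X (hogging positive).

M_X = 49.48 kip·ft

Release the roller at Y. Primary structure: cantilever fixed at X.
Primary-structure tip deflection at Y by superposition:
  triangular load, peak 21.4 at the fixed end: w₀L⁴/(30EI) = 141.1/EI
  point load 29 at a = 2.81: Pa²(3L − a)/(6EI) = 322.1/EI
  δ_0 = 463.2/EI
Flexibility coefficient — unit upward force at Y: δ_{YY} = L³/(3EI) = 17.58/EI.
With EI = 53000 kip·ft²: δ_0 = 0.008739 ft and δ_{YY} = 0.000332 ft/kip.
Compatibility — the spring shortens by R_Y/k under the reaction it provides: δ_0 − R_Y·δ_{YY} = R_Y/k. With 1/k = 1/(1240×12) ft/kip = 0.000067 ft/kip, R_Y = δ_0 / (δ_{YY} + 1/k) = 0.008739 / (0.000332 + 0.000067) = 21.91 kip.
Moment equilibrium about X: M_X = Σ(load moments about X) − R_Y·L = 131.6 − 21.91×3.75 = 49.48 kip·ft.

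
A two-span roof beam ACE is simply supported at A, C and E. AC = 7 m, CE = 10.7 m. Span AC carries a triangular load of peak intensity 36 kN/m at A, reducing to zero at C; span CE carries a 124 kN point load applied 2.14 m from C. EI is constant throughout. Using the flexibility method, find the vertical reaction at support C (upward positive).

Release continuity at C by inserting a hinge; the redundant is the internal moment M_C. The primary structure is two simply-supported spans AC and CE.
Rotations at C on the released spans (each span's end-slope, ×1/EI):
  span AC: triangular load, peak 36: 7w₀L³/(360EI) = 240.1/EI
  span CE: point load 124 at a = 2.14: Pab(L + b)/(6LEI) = 681.4/EI
  relative rotation θ_0 = (240.1 + 681.4)/EI = 921.5/EI
A unit hogging moment at C produces rotation L₁/(3EI) + L₂/(3EI) = 5.9/EI.
Compatibility: M_C·(L₁+L₂)/(3EI) = θ_0, giving M_C = 156.2 kN·m (hogging).
Span AC, ΣM about A with M_C applied at C: R_C^{AC}·7 = 294 + 156.2, so R_C^{AC} = 64.31 kN and R_A = 126 − 64.31 = 61.69 kN.
Span CE, ΣM about E: R_C^{CE}·10.7 = 1061 + 156.2, so R_C^{CE} = 113.8 kN and R_E = 124 − 113.8 = 10.2 kN.
R_C = 64.31 + 113.8 = 178.1 kN.

R_C = 178.1 kN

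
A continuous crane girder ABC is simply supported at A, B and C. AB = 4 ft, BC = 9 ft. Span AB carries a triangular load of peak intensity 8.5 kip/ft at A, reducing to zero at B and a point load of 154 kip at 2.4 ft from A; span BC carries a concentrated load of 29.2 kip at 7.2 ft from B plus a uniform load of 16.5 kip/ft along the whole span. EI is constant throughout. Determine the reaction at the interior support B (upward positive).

Release continuity at B by inserting a hinge; the redundant is the internal moment M_B. The primary structure is two simply-supported spans AB and BC.
Rotations at B on the released spans (each span's end-slope, ×1/EI):
  span AB: triangular load, peak 8.5: 7w₀L³/(360EI) = 10.58/EI
  span AB: point load 154 at a = 2.4: Pab(L + a)/(6LEI) = 157.7/EI
  span BC: point load 29.2 at a = 7.2: Pab(L + b)/(6LEI) = 75.69/EI
  span BC: UDL 16.5: wL³/(24EI) = 501.2/EI
  relative rotation θ_0 = (168.3 + 576.9)/EI = 745.1/EI
A unit hogging moment at B produces rotation L₁/(3EI) + L₂/(3EI) = 4.333/EI.
Slope continuity at B: θ_0 = M_B·4.333/EI, so M_B = 745.1/4.333 = 172 kip·ft (hogging).
Span AB, ΣM about A with M_B applied at B: R_B^{AB}·4 = 392.3 + 172, so R_B^{AB} = 141.1 kip and R_A = 171 − 141.1 = 29.94 kip.
Span BC, ΣM about C: R_B^{BC}·9 = 720.8 + 172, so R_B^{BC} = 99.2 kip and R_C = 177.7 − 99.2 = 78.5 kip.
R_B = 141.1 + 99.2 = 240.3 kip.

R_B = 240.3 kip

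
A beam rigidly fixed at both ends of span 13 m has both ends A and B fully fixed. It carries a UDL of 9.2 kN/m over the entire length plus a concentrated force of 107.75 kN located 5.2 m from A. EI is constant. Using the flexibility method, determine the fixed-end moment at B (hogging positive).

M_B = 264 kN·m

Take the two fixed-end moments M_A, M_B as redundants; the released structure is the simple span AB.
End rotations of the released simple span under the applied load (×1/EI):
  at A: UDL 9.2: wL³/(24EI) = 842.2/EI
  at B: UDL 9.2: wL³/(24EI) = 842.2/EI
  at A: point load 107.75 at a = 5.2: Pab(L + b)/(6LEI) = 1165/EI
  at B: point load 107.75 at a = 5.2: Pab(L + a)/(6LEI) = 1020/EI
  θ_A0 = 2008/EI,  θ_B0 = 1862/EI
Flexibility coefficients: a unit moment at one end gives L/(3EI) there and L/(6EI) at the far end, so f₁₁ = f₂₂ = 4.333/EI and f₁₂ = f₂₁ = 2.167/EI.
Compatibility — zero rotation at each built-in end:
  4.333 M_A + 2.167 M_B = 2008
  2.167 M_A + 4.333 M_B = 1862
Solving the pair gives M_A = 331.3 kN·m and M_B = 264 kN·m (hogging).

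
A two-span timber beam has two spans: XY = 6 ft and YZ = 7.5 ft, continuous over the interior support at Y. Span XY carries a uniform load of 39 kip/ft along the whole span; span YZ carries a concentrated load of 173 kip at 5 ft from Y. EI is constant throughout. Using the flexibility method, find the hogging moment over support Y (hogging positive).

Insert a hinge at Y; M_Y is the redundant, and each span becomes simply supported.
End slopes at the hinge Y, treating each span as simply supported:
  span XY: UDL 39: wL³/(24EI) = 351/EI
  span YZ: point load 173 at a = 5: Pab(L + b)/(6LEI) = 480.6/EI
  relative rotation θ_0 = (351 + 480.6)/EI = 831.6/EI
A unit hogging moment at Y produces rotation L₁/(3EI) + L₂/(3EI) = 4.5/EI.
Slope continuity at Y: θ_0 = M_Y·4.5/EI, so M_Y = 831.6/4.5 = 184.8 kip·ft (hogging).

M_Y = 184.8 kip·ft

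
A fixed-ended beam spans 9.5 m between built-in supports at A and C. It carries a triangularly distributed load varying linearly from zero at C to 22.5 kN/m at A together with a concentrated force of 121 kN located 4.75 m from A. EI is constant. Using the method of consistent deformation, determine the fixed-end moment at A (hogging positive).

Release both end moments; the primary structure is a simply-supported span AC with redundants M_A and M_C.
Simple-span end rotations at A and C under the given loads:
  at A: triangular load, peak 22.5: w₀L³/(45EI) = 428.7/EI
  at C: triangular load, peak 22.5: 7w₀L³/(360EI) = 375.1/EI
  at A: point load 121 at a = 4.75: Pab(L + b)/(6LEI) = 682.5/EI
  at C: point load 121 at a = 4.75: Pab(L + a)/(6LEI) = 682.5/EI
  θ_A0 = 1111/EI,  θ_C0 = 1058/EI
Flexibility coefficients: a unit moment at one end gives L/(3EI) there and L/(6EI) at the far end, so f₁₁ = f₂₂ = 3.167/EI and f₁₂ = f₂₁ = 1.583/EI.
Compatibility — zero rotation at each built-in end:
  3.167 M_A + 1.583 M_C = 1111
  1.583 M_A + 3.167 M_C = 1058
Solving the pair gives M_A = 245.2 kN·m and M_C = 211.4 kN·m (hogging).

M_A = 245.2 kN·m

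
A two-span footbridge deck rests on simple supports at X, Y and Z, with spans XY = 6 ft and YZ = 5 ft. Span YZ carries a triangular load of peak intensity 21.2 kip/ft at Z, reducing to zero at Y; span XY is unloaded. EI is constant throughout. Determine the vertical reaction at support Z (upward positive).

Take M_Y as the redundant. Released structure: two simple spans XY and YZ with a hinge at Y.
Discontinuity in slope at Y on the released structure — sum the simple-span end rotations:
  span YZ: triangular load, peak 21.2: 7w₀L³/(360EI) = 51.53/EI
  relative rotation θ_0 = (0 + 51.53)/EI = 51.53/EI
A unit hogging moment at Y produces rotation L₁/(3EI) + L₂/(3EI) = 3.667/EI.
Compatibility: M_Y·(L₁+L₂)/(3EI) = θ_0, giving M_Y = 14.05 kip·ft (hogging).
Span YZ, ΣM about Z: R_Y^{YZ}·5 = 88.33 + 14.05, so R_Y^{YZ} = 20.48 kip and R_Z = 53 − 20.48 = 32.52 kip.

R_Z = 32.52 kip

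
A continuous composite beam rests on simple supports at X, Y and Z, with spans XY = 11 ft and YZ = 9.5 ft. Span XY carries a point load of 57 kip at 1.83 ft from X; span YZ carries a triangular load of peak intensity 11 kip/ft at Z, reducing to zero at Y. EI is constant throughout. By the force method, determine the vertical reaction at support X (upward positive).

Insert a hinge at Y; M_Y is the redundant, and each span becomes simply supported.
End slopes at the hinge Y, treating each span as simply supported:
  span XY: point load 57 at a = 1.83: Pab(L + a)/(6LEI) = 185.9/EI
  span YZ: triangular load, peak 11: 7w₀L³/(360EI) = 183.4/EI
  relative rotation θ_0 = (185.9 + 183.4)/EI = 369.3/EI
A unit hogging moment at Y produces rotation L₁/(3EI) + L₂/(3EI) = 6.833/EI.
Slope continuity at Y: θ_0 = M_Y·6.833/EI, so M_Y = 369.3/6.833 = 54.05 kip·ft (hogging).
Span XY, ΣM about X with M_Y applied at Y: R_Y^{XY}·11 = 104.3 + 54.05, so R_Y^{XY} = 14.4 kip and R_X = 57 − 14.4 = 42.6 kip.

R_X = 42.6 kip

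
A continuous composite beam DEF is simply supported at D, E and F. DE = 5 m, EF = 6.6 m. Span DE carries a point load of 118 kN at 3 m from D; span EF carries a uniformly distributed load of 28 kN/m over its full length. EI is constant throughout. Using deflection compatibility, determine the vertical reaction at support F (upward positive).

Take M_E as the redundant. Released structure: two simple spans DE and EF with a hinge at E.
Rotations at E on the released spans (each span's end-slope, ×1/EI):
  span DE: point load 118 at a = 3: Pab(L + a)/(6LEI) = 188.8/EI
  span EF: UDL 28: wL³/(24EI) = 335.4/EI
  relative rotation θ_0 = (188.8 + 335.4)/EI = 524.2/EI
A unit hogging moment at E produces rotation L₁/(3EI) + L₂/(3EI) = 3.867/EI.
Compatibility: M_E·(L₁+L₂)/(3EI) = θ_0, giving M_E = 135.6 kN·m (hogging).
Span EF, ΣM about F: R_E^{EF}·6.6 = 609.8 + 135.6, so R_E^{EF} = 112.9 kN and R_F = 184.8 − 112.9 = 71.86 kN.

R_F = 71.86 kN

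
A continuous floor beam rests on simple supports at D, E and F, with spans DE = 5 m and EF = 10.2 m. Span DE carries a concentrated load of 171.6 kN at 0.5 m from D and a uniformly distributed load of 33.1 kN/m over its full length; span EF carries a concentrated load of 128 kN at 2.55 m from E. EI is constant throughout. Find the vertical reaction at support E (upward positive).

Release continuity at E by inserting a hinge; the redundant is the internal moment M_E. The primary structure is two simply-supported spans DE and EF.
Discontinuity in slope at E on the released structure — sum the simple-span end rotations:
  span DE: point load 171.6 at a = 0.5: Pab(L + a)/(6LEI) = 70.78/EI
  span DE: UDL 33.1: wL³/(24EI) = 172.4/EI
  span EF: point load 128 at a = 2.55: Pab(L + b)/(6LEI) = 728.3/EI
  relative rotation θ_0 = (243.2 + 728.3)/EI = 971.5/EI
A unit hogging moment at E produces rotation L₁/(3EI) + L₂/(3EI) = 5.067/EI.
Compatibility: M_E·(L₁+L₂)/(3EI) = θ_0, giving M_E = 191.7 kN·m (hogging).
Span DE, ΣM about D with M_E applied at E: R_E^{DE}·5 = 499.6 + 191.7, so R_E^{DE} = 138.3 kN and R_D = 337.1 − 138.3 = 198.8 kN.
Span EF, ΣM about F: R_E^{EF}·10.2 = 979.2 + 191.7, so R_E^{EF} = 114.8 kN and R_F = 128 − 114.8 = 13.2 kN.
R_E = 138.3 + 114.8 = 253.1 kN.

R_E = 253.1 kN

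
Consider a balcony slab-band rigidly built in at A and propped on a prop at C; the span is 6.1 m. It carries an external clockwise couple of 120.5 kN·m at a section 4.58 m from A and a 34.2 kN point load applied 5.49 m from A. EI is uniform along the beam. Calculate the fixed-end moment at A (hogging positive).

Remove the prop at C; the released (primary) structure is a cantilever built in at A.
Downward deflection at the released point C due to the loads:
  clockwise couple 120.5 at a = 4.58: M₀a(2L − a)/(2EI) = 2103/EI
  point load 34.2 at a = 5.49: Pa²(3L − a)/(6EI) = 2201/EI
  δ_0 = 4303/EI
Flexibility coefficient — unit upward force at C: δ_{CC} = L³/(3EI) = 75.66/EI.
The prop prevents deflection at C: R_C = δ_0/δ_{CC} = 4303/75.66 = 56.88 kN.
Moment equilibrium about A: M_A = Σ(load moments about A) − R_C·L = 308.3 − 56.88×6.1 = -38.7 kN·m.

M_A = -38.7 kN·m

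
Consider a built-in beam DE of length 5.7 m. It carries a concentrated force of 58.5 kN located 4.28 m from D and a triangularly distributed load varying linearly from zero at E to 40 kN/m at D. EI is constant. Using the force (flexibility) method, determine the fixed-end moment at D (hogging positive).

M_D = 80.52 kN·m

Take the two fixed-end moments M_D, M_E as redundants; the released structure is the simple span DE.
On the primary (simply-supported) span, the end slopes from the loading are:
  at D: point load 58.5 at a = 4.28: Pab(L + b)/(6LEI) = 74.02/EI
  at E: point load 58.5 at a = 4.28: Pab(L + a)/(6LEI) = 103.8/EI
  at D: triangular load, peak 40: w₀L³/(45EI) = 164.6/EI
  at E: triangular load, peak 40: 7w₀L³/(360EI) = 144/EI
  θ_D0 = 238.6/EI,  θ_E0 = 247.8/EI
Flexibility coefficients: a unit moment at one end gives L/(3EI) there and L/(6EI) at the far end, so f₁₁ = f₂₂ = 1.9/EI and f₁₂ = f₂₁ = 0.95/EI.
Compatibility — zero rotation at each built-in end:
  1.9 M_D + 0.95 M_E = 238.6
  0.95 M_D + 1.9 M_E = 247.8
Solving the pair gives M_D = 80.52 kN·m and M_E = 90.16 kN·m (hogging).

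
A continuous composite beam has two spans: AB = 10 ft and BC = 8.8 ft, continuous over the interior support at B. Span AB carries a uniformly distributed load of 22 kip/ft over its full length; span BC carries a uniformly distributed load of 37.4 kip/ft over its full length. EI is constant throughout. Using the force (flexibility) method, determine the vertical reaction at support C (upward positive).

R_C = 128.7 kip

Release continuity at B by inserting a hinge; the redundant is the internal moment M_B. The primary structure is two simply-supported spans AB and BC.
End slopes at the hinge B, treating each span as simply supported:
  span AB: UDL 22: wL³/(24EI) = 916.7/EI
  span BC: UDL 37.4: wL³/(24EI) = 1062/EI
  relative rotation θ_0 = (916.7 + 1062)/EI = 1979/EI
A unit hogging moment at B produces rotation L₁/(3EI) + L₂/(3EI) = 6.267/EI.
Slope continuity at B: θ_0 = M_B·6.267/EI, so M_B = 1979/6.267 = 315.7 kip·ft (hogging).
Span BC, ΣM about C: R_B^{BC}·8.8 = 1448 + 315.7, so R_B^{BC} = 200.4 kip and R_C = 329.1 − 200.4 = 128.7 kip.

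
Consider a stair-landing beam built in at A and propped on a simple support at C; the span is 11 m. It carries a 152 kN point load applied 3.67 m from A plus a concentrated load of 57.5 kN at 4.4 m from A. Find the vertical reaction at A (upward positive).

R_A = 175 kN

Take the reaction at C as the redundant and release it; the primary structure is a cantilever fixed at A.
Free-end deflection of the primary structure under the applied loading (downward +):
  point load 152 at a = 3.67: Pa²(3L − a)/(6EI) = 10008/EI
  point load 57.5 at a = 4.4: Pa²(3L − a)/(6EI) = 5306/EI
  δ_0 = 15314/EI
Flexibility coefficient — unit upward force at C: δ_{CC} = L³/(3EI) = 443.7/EI.
The prop prevents deflection at C: R_C = δ_0/δ_{CC} = 15314/443.7 = 34.52 kN.
Vertical equilibrium: R_A = ΣP − R_C = 209.5 − 34.52 = 175 kN.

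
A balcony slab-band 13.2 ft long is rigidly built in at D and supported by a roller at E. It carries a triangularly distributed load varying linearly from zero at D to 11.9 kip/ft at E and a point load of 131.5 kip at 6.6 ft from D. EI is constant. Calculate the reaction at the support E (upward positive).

R_E = 84.29 kip

Choose R_E as the redundant. The primary structure is the cantilever fixed at D.
Downward deflection at the released point E due to the loads:
  triangular load, peak 11.9 at the free end: 11w₀L⁴/(120EI) = 33117/EI
  point load 131.5 at a = 6.6: Pa²(3L − a)/(6EI) = 31505/EI
  δ_0 = 64622/EI
Tip deflection under a unit load at E: L³/(3EI) = 766.7/EI.
Compatibility at E: δ_0 − R_E·δ_{EE} = 0, so R_E = 64622/766.7 = 84.29 kip.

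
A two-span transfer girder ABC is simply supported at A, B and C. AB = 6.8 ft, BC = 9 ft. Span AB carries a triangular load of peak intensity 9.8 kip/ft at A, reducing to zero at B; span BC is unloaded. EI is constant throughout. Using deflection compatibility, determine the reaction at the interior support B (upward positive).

Insert a hinge at B; M_B is the redundant, and each span becomes simply supported.
End slopes at the hinge B, treating each span as simply supported:
  span AB: triangular load, peak 9.8: 7w₀L³/(360EI) = 59.92/EI
  relative rotation θ_0 = (59.92 + 0)/EI = 59.92/EI
A unit hogging moment at B produces rotation L₁/(3EI) + L₂/(3EI) = 5.267/EI.
Compatibility: M_B·(L₁+L₂)/(3EI) = θ_0, giving M_B = 11.38 kip·ft (hogging).
Span AB, ΣM about A with M_B applied at B: R_B^{AB}·6.8 = 75.53 + 11.38, so R_B^{AB} = 12.78 kip and R_A = 33.32 − 12.78 = 20.54 kip.
Span BC, ΣM about C: R_B^{BC}·9 = 0 + 11.38, so R_B^{BC} = 1.264 kip and R_C = 0 − 1.264 = -1.264 kip.
R_B = 12.78 + 1.264 = 14.04 kip.

R_B = 14.04 kip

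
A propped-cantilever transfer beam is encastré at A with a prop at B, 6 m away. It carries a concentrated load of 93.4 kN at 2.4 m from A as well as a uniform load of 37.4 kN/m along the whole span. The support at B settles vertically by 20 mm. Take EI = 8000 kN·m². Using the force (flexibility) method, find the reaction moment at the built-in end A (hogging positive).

M_A = 289.2 kN·m

Take the reaction at B as the redundant and release it; the primary structure is a cantilever fixed at A.
Downward deflection at the released point B due to the loads:
  point load 93.4 at a = 2.4: Pa²(3L − a)/(6EI) = 1399/EI
  UDL 37.4: wL⁴/(8EI) = 6059/EI
  δ_0 = 7458/EI
Flexibility coefficient — unit upward force at B: δ_{BB} = L³/(3EI) = 72/EI.
With EI = 8000 kN·m²: δ_0 = 0.93219 m and δ_{BB} = 0.009 m/kN.
Compatibility — the beam at B must follow the support down by 0.02 m: δ_0 − R_B·δ_{BB} = 0.02, so R_B = (0.93219 − 0.02)/0.009 = 101.4 kN.
Moment equilibrium about A: M_A = Σ(load moments about A) − R_B·L = 897.4 − 101.4×6 = 289.2 kN·m.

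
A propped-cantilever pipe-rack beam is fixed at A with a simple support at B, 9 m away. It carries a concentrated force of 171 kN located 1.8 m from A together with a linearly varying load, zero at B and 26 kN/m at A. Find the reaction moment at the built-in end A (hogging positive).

M_A = 362 kN·m

Choose R_B as the redundant. The primary structure is the cantilever fixed at A.
Deflection at B on the released cantilever, summing each load's contribution:
  point load 171 at a = 1.8: Pa²(3L − a)/(6EI) = 2327/EI
  triangular load, peak 26 at the fixed end: w₀L⁴/(30EI) = 5686/EI
  δ_0 = 8013/EI
Tip deflection under a unit load at B: L³/(3EI) = 243/EI.
Compatibility at B: δ_0 − R_B·δ_{BB} = 0, so R_B = 8013/243 = 32.98 kN.
Moment equilibrium about A: M_A = Σ(load moments about A) − R_B·L = 658.8 − 32.98×9 = 362 kN·m.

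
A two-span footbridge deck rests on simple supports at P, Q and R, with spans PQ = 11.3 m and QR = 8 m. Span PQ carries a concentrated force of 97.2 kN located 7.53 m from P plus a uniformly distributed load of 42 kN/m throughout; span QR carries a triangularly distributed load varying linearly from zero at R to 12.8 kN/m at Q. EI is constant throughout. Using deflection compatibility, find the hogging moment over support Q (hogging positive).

Take M_Q as the redundant. Released structure: two simple spans PQ and QR with a hinge at Q.
Discontinuity in slope at Q on the released structure — sum the simple-span end rotations:
  span PQ: point load 97.2 at a = 7.53: Pab(L + a)/(6LEI) = 766.3/EI
  span PQ: UDL 42: wL³/(24EI) = 2525/EI
  span QR: triangular load, peak 12.8: w₀L³/(45EI) = 145.6/EI
  relative rotation θ_0 = (3291 + 145.6)/EI = 3437/EI
A unit hogging moment at Q produces rotation L₁/(3EI) + L₂/(3EI) = 6.433/EI.
Compatibility: M_Q·(L₁+L₂)/(3EI) = θ_0, giving M_Q = 534.3 kN·m (hogging).

M_Q = 534.3 kN·m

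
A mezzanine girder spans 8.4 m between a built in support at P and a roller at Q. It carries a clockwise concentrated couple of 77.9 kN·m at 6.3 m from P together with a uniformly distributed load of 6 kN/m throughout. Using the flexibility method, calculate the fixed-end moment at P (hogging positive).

M_P = 21.27 kN·m

Take the reaction at Q as the redundant and release it; the primary structure is a cantilever fixed at P.
Primary-structure tip deflection at Q by superposition:
  clockwise couple 77.9 at a = 6.3: M₀a(2L − a)/(2EI) = 2577/EI
  UDL 6: wL⁴/(8EI) = 3734/EI
  δ_0 = 6311/EI
Tip deflection under a unit load at Q: L³/(3EI) = 197.6/EI.
The prop prevents deflection at Q: R_Q = δ_0/δ_{QQ} = 6311/197.6 = 31.94 kN.
Moment equilibrium about P: M_P = Σ(load moments about P) − R_Q·L = 289.6 − 31.94×8.4 = 21.27 kN·m.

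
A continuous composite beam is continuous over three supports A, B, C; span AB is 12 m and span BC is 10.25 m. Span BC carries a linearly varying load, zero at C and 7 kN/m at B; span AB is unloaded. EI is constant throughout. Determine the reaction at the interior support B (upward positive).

Release continuity at B by inserting a hinge; the redundant is the internal moment M_B. The primary structure is two simply-supported spans AB and BC.
Rotations at B on the released spans (each span's end-slope, ×1/EI):
  span BC: triangular load, peak 7: w₀L³/(45EI) = 167.5/EI
  relative rotation θ_0 = (0 + 167.5)/EI = 167.5/EI
A unit hogging moment at B produces rotation L₁/(3EI) + L₂/(3EI) = 7.417/EI.
Slope continuity at B: θ_0 = M_B·7.417/EI, so M_B = 167.5/7.417 = 22.59 kN·m (hogging).
Span AB, ΣM about A with M_B applied at B: R_B^{AB}·12 = 0 + 22.59, so R_B^{AB} = 1.882 kN and R_A = 0 − 1.882 = -1.882 kN.
Span BC, ΣM about C: R_B^{BC}·10.25 = 245.1 + 22.59, so R_B^{BC} = 26.12 kN and R_C = 35.88 − 26.12 = 9.755 kN.
R_B = 1.882 + 26.12 = 28 kN.

R_B = 28 kN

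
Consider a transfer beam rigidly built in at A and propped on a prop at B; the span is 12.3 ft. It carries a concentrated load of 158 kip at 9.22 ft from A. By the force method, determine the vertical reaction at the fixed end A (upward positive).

R_A = 58.11 kip

Choose R_B as the redundant. The primary structure is the cantilever fixed at A.
Downward deflection at the released point B due to the loads:
  point load 158 at a = 9.22: Pa²(3L − a)/(6EI) = 61963/EI
Flexibility coefficient — unit upward force at B: δ_{BB} = L³/(3EI) = 620.3/EI.
Compatibility at B: δ_0 − R_B·δ_{BB} = 0, so R_B = 61963/620.3 = 99.89 kip.
Vertical equilibrium: R_A = ΣP − R_B = 158 − 99.89 = 58.11 kip.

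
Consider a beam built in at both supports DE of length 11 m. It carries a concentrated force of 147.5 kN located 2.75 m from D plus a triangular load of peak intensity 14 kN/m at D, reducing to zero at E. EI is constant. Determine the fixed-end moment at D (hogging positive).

M_D = 312.9 kN·m

Take the two fixed-end moments M_D, M_E as redundants; the released structure is the simple span DE.
End rotations of the released simple span under the applied load (×1/EI):
  at D: point load 147.5 at a = 2.75: Pab(L + b)/(6LEI) = 976/EI
  at E: point load 147.5 at a = 2.75: Pab(L + a)/(6LEI) = 697.2/EI
  at D: triangular load, peak 14: w₀L³/(45EI) = 414.1/EI
  at E: triangular load, peak 14: 7w₀L³/(360EI) = 362.3/EI
  θ_D0 = 1390/EI,  θ_E0 = 1059/EI
Flexibility coefficients: a unit moment at one end gives L/(3EI) there and L/(6EI) at the far end, so f₁₁ = f₂₂ = 3.667/EI and f₁₂ = f₂₁ = 1.833/EI.
Compatibility — zero rotation at each built-in end:
  3.667 M_D + 1.833 M_E = 1390
  1.833 M_D + 3.667 M_E = 1059
Solving the pair gives M_D = 312.9 kN·m and M_E = 132.5 kN·m (hogging).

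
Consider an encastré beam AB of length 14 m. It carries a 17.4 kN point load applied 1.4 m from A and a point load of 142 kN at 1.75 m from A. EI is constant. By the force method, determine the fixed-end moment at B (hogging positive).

M_B = 29.37 kN·m

Release both end moments; the primary structure is a simply-supported span AB with redundants M_A and M_B.
On the primary (simply-supported) span, the end slopes from the loading are:
  at A: point load 17.4 at a = 1.4: Pab(L + b)/(6LEI) = 97.2/EI
  at B: point load 17.4 at a = 1.4: Pab(L + a)/(6LEI) = 56.27/EI
  at A: point load 142 at a = 1.75: Pab(L + b)/(6LEI) = 951.3/EI
  at B: point load 142 at a = 1.75: Pab(L + a)/(6LEI) = 570.8/EI
  θ_A0 = 1048/EI,  θ_B0 = 627/EI
Flexibility coefficients: a unit moment at one end gives L/(3EI) there and L/(6EI) at the far end, so f₁₁ = f₂₂ = 4.667/EI and f₁₂ = f₂₁ = 2.333/EI.
Compatibility — zero rotation at each built-in end:
  4.667 M_A + 2.333 M_B = 1048
  2.333 M_A + 4.667 M_B = 627
Solving the pair gives M_A = 210 kN·m and M_B = 29.37 kN·m (hogging).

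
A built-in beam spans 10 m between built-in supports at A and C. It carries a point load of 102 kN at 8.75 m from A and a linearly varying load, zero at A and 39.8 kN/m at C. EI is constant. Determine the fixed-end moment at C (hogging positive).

M_C = 296.6 kN·m

Take the two fixed-end moments M_A, M_C as redundants; the released structure is the simple span AC.
End rotations of the released simple span under the applied load (×1/EI):
  at A: point load 102 at a = 8.75: Pab(L + b)/(6LEI) = 209.2/EI
  at C: point load 102 at a = 8.75: Pab(L + a)/(6LEI) = 348.6/EI
  at A: triangular load, peak 39.8: 7w₀L³/(360EI) = 773.9/EI
  at C: triangular load, peak 39.8: w₀L³/(45EI) = 884.4/EI
  θ_A0 = 983.1/EI,  θ_C0 = 1233/EI
Flexibility coefficients: a unit moment at one end gives L/(3EI) there and L/(6EI) at the far end, so f₁₁ = f₂₂ = 3.333/EI and f₁₂ = f₂₁ = 1.667/EI.
Compatibility — zero rotation at each built-in end:
  3.333 M_A + 1.667 M_C = 983.1
  1.667 M_A + 3.333 M_C = 1233
Solving the pair gives M_A = 146.6 kN·m and M_C = 296.6 kN·m (hogging).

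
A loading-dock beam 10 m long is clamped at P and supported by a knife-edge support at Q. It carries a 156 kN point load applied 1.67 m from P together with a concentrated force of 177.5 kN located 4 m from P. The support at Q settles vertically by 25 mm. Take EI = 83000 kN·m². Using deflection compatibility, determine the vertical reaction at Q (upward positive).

R_Q = 36.86 kN

Choose R_Q as the redundant. The primary structure is the cantilever fixed at P.
Downward deflection at the released point Q due to the loads:
  point load 156 at a = 1.67: Pa²(3L − a)/(6EI) = 2054/EI
  point load 177.5 at a = 4: Pa²(3L − a)/(6EI) = 12307/EI
  δ_0 = 14361/EI
Flexibility coefficient — unit upward force at Q: δ_{QQ} = L³/(3EI) = 333.3/EI.
With EI = 83000 kN·m²: δ_0 = 0.17302 m and δ_{QQ} = 0.004016 m/kN.
Compatibility — the beam at Q must follow the support down by 0.025 m: δ_0 − R_Q·δ_{QQ} = 0.025, so R_Q = (0.17302 − 0.025)/0.004016 = 36.86 kN.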